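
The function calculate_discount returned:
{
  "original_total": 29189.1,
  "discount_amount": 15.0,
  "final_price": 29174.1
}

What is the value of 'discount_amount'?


15.0


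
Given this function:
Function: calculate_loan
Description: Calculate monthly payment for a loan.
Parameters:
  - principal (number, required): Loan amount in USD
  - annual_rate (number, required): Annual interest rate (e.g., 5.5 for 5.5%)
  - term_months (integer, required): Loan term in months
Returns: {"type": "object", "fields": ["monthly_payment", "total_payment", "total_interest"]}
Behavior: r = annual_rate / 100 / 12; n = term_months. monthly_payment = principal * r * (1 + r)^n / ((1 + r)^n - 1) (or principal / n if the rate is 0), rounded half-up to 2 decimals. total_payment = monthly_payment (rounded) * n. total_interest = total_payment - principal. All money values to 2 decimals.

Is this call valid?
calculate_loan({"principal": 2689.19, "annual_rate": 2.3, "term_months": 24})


Checking all required parameters present and types match... All valid.
Valid


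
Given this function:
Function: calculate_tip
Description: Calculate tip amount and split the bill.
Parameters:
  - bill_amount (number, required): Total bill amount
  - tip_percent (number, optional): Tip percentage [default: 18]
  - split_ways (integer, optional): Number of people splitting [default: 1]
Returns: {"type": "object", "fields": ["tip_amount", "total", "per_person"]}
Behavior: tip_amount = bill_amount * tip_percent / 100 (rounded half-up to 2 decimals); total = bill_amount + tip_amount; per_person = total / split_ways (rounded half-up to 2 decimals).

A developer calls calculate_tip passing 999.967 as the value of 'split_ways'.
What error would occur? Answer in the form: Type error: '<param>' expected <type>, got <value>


Spec: 'split_ways' is declared as integer; 999.967 is a non-integer number.
Type error: 'split_ways' expected integer, got 999.967


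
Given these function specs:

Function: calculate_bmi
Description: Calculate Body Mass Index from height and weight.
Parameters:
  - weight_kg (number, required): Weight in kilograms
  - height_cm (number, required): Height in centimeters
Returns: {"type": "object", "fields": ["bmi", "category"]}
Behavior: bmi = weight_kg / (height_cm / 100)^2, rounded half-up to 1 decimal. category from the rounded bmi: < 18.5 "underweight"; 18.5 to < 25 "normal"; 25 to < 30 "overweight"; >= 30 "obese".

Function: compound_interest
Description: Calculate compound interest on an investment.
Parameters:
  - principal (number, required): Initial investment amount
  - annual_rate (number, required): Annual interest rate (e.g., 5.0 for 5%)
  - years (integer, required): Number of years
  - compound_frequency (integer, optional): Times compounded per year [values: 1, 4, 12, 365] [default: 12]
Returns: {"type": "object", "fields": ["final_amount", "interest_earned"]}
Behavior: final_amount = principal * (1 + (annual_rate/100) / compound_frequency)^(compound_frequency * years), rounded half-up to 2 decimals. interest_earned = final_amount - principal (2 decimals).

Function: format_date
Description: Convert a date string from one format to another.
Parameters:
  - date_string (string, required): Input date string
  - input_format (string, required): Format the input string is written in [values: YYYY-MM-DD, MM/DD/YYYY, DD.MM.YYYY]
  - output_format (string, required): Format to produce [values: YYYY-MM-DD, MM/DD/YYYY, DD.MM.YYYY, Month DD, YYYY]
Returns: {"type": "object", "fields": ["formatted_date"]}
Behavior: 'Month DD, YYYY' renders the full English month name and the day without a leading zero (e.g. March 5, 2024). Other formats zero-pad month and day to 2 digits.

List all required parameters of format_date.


Parameters of format_date and their required/optional flag:
  date_string: required
  input_format: required
  output_format: required
date_string, input_format, output_format


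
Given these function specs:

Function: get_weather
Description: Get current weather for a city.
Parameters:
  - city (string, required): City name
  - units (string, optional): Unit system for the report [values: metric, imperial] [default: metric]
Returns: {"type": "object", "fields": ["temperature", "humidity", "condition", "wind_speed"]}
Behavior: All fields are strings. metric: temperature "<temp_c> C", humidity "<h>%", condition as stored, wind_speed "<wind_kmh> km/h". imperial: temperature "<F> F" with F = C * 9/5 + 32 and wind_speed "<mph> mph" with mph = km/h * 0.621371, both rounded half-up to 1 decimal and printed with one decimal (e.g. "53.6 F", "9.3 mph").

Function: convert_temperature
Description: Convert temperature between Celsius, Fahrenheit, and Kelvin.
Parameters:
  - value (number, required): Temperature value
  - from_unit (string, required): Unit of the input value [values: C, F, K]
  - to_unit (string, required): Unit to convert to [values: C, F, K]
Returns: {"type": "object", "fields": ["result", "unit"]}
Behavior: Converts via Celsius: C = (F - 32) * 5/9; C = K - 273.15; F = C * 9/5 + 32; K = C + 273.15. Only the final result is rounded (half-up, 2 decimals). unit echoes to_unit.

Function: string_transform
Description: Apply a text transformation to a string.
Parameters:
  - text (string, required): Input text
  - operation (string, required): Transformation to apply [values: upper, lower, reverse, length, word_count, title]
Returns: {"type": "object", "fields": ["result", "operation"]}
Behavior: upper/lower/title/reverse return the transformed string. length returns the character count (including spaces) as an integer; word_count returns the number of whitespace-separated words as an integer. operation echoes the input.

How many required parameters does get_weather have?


Parameters of get_weather: city (required), units (optional)
Required count:
1


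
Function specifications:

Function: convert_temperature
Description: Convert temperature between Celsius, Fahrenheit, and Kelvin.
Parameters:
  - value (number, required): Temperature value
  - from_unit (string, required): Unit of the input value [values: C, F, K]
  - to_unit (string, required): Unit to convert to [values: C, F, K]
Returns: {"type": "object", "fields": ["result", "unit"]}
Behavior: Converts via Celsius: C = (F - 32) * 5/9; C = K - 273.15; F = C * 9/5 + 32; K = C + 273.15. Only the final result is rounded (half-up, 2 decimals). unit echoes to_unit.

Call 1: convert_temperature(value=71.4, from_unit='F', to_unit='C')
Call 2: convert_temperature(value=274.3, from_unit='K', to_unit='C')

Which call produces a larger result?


Call 1:
  To C: (71.4 - 32) * 5/9 = 21.888889
  Target is C: 21.888889
  Round to 2 decimals: 21.89
  -> 21.89 C
Call 2:
  To C: 274.3 - 273.15 = 1.15
  Target is C: 1.15
  Round to 2 decimals: 1.15
  -> 1.15 C
Call 1 (21.89 C)


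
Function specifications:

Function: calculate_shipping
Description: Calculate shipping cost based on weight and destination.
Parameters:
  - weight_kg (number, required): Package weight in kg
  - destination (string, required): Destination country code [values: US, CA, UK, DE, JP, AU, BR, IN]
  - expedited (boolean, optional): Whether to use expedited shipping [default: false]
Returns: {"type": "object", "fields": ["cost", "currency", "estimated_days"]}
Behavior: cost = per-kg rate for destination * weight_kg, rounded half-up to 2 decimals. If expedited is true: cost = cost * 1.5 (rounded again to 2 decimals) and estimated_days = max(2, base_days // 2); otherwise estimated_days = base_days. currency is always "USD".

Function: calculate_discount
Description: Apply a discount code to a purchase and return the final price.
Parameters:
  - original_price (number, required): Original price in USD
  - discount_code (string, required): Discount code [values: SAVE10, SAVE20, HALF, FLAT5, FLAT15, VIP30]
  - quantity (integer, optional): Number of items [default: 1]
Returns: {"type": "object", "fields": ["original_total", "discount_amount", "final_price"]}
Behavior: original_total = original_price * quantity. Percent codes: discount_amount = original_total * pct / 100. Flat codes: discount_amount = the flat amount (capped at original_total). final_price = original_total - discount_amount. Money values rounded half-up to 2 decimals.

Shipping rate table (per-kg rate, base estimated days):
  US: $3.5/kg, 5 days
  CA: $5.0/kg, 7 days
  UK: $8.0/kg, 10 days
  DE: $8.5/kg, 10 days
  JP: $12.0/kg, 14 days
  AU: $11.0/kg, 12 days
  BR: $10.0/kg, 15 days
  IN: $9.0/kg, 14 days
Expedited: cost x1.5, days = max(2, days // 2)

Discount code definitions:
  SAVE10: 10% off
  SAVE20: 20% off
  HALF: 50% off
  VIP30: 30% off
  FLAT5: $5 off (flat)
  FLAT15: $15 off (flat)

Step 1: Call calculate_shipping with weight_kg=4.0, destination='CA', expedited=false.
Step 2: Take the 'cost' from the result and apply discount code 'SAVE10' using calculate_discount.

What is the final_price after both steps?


Step 1: calculate_shipping(weight_kg=4.0, destination=CA, expedited=false)
  Rate for CA: $5.0/kg, base 7 days
  cost = 5.0 * 4.0 = 20 -> 20.00
  expedited not set/false: estimated_days = 7
  -> cost = 20.00 USD
Step 2: calculate_discount(original_price=20.0, discount_code=SAVE10, quantity=1)
  original_total = 20.0 * 1 = 20.00
  SAVE10 = 10% off: discount_amount = 20.00 * 10/100 = 2 -> 2.00
  final_price = 20.00 - 2.00 = 18.00
  -> final_price = 18.00
$18.00


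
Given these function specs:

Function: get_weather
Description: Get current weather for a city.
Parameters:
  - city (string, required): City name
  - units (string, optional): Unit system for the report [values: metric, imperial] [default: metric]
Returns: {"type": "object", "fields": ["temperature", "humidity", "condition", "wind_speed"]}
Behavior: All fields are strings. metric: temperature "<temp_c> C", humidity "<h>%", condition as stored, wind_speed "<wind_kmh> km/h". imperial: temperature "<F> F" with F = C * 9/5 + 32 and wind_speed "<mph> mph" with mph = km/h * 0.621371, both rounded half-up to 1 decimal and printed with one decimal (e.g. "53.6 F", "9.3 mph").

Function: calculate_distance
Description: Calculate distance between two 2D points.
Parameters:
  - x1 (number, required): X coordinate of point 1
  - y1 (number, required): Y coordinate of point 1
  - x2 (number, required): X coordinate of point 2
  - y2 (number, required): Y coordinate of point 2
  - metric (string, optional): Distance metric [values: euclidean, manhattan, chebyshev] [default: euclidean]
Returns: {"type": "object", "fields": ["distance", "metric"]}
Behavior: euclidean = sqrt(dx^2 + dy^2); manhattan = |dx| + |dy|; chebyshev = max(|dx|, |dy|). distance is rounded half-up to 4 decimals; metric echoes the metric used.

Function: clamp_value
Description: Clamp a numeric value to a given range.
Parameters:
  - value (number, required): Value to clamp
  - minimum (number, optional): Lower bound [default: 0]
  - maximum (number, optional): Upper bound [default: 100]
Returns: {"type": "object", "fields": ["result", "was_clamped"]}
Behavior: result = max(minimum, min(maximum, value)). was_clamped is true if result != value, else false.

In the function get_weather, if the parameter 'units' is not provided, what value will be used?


The get_weather spec declares:
  - units (string, optional): Unit system for the report [values: metric, imperial] [default: metric]
Default:
metric


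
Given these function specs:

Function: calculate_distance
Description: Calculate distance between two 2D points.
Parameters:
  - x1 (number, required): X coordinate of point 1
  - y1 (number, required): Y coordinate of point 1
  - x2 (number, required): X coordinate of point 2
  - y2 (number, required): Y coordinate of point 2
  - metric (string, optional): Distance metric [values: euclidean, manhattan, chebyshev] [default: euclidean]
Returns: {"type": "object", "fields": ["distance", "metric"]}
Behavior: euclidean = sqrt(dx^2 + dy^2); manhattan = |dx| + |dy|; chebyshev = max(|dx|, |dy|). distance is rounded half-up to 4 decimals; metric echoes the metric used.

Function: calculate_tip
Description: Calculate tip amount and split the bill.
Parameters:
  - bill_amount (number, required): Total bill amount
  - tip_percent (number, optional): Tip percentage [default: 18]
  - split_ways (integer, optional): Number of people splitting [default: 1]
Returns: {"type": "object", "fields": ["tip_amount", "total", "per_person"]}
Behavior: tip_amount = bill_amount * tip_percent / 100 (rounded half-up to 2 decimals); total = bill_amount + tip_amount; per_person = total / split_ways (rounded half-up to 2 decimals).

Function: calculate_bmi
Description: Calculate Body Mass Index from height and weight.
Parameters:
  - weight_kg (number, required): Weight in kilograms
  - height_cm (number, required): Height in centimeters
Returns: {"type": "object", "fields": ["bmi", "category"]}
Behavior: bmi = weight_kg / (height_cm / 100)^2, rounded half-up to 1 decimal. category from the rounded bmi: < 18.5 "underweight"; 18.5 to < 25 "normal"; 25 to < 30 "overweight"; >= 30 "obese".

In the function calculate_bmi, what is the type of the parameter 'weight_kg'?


The calculate_bmi spec declares:
  - weight_kg (number, required): Weight in kilograms
Type:
number


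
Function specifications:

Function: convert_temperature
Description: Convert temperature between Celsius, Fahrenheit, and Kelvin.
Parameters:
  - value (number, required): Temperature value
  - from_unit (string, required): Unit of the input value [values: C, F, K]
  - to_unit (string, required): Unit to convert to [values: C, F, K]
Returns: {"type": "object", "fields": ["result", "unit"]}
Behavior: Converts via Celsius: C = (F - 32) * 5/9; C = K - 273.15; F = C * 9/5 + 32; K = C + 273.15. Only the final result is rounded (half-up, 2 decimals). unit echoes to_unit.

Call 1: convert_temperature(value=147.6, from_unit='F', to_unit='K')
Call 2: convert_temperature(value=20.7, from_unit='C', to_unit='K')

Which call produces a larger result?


Call 1:
  To C: (147.6 - 32) * 5/9 = 64.222222
  To K: 64.222222 + 273.15 = 337.372222
  Round to 2 decimals: 337.37
  -> 337.37 K
Call 2:
  Input already in C: 20.7
  To K: 20.7 + 273.15 = 293.85
  Round to 2 decimals: 293.85
  -> 293.85 K
Call 1 (337.37 K)


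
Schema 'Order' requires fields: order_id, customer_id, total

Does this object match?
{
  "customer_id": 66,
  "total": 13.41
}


Checking required fields...
Missing: order_id
Invalid - missing required field 'order_id'


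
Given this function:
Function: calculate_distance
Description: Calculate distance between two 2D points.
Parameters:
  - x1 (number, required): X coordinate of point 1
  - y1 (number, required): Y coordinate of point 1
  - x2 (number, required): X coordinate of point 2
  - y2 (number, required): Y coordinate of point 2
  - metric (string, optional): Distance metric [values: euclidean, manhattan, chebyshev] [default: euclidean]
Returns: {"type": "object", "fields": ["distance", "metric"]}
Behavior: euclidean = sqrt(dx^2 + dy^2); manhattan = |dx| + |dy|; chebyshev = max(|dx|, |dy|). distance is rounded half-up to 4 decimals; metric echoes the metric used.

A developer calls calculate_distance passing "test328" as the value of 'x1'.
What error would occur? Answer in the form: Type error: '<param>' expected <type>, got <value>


Spec: 'x1' is declared as number; "test328" is a string.
Type error: 'x1' expected number, got "test328"


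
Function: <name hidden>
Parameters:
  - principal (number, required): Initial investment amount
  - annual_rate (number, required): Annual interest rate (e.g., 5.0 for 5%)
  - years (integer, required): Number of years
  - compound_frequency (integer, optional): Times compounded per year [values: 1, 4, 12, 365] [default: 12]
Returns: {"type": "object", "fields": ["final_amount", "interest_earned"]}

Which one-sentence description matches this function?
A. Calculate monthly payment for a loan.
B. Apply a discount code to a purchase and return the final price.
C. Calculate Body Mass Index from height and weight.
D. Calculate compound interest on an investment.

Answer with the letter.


Parameters principal, annual_rate, years, compound_frequency and return ["final_amount", "interest_earned"] fit: Calculate compound interest on an investment.
D


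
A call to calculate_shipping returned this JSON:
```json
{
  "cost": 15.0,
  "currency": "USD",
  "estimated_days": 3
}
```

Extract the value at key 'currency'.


USD


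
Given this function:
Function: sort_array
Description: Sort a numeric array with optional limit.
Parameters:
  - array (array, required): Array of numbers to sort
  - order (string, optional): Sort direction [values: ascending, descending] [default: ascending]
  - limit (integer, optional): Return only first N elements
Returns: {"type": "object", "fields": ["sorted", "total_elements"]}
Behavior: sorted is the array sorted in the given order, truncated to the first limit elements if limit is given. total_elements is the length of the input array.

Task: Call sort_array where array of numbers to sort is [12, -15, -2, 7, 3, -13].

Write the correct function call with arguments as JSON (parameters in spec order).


Mapping each described value to its parameter name:
  'Array of numbers to sort' -> array = [12, -15, -2, 7, 3, -13]
sort_array({"array": [12, -15, -2, 7, 3, -13]})


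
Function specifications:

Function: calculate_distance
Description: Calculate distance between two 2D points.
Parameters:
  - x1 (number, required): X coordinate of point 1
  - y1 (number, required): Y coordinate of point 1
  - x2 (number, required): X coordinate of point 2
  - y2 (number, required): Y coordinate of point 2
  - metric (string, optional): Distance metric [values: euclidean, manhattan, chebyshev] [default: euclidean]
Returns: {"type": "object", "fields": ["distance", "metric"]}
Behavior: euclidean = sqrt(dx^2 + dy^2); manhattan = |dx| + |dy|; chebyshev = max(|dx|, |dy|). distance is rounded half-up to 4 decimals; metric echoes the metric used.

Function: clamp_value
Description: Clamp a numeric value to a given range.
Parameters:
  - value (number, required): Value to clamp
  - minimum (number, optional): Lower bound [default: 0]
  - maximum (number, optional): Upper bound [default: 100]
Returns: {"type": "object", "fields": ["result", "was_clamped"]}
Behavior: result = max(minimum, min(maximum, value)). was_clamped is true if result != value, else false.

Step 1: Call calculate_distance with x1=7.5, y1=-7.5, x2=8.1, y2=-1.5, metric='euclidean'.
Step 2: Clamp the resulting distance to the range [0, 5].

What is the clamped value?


Step 1: calculate_distance (euclidean)
  |dx| = |8.1 - 7.5| = 0.6; |dy| = |-1.5 - -7.5| = 6
  euclidean: sqrt(0.6^2 + 6^2) = sqrt(36.36) = 6.029925
  Round to 4 decimals: 6.0299
  -> distance = 6.0299
Step 2: clamp_value(value=6.0299, minimum=0, maximum=5)
  result = max(0, min(5, 6.0299)) = max(0, 5) = 5
  was_clamped = (5 != 6.0299) = true
  -> result = 5
5


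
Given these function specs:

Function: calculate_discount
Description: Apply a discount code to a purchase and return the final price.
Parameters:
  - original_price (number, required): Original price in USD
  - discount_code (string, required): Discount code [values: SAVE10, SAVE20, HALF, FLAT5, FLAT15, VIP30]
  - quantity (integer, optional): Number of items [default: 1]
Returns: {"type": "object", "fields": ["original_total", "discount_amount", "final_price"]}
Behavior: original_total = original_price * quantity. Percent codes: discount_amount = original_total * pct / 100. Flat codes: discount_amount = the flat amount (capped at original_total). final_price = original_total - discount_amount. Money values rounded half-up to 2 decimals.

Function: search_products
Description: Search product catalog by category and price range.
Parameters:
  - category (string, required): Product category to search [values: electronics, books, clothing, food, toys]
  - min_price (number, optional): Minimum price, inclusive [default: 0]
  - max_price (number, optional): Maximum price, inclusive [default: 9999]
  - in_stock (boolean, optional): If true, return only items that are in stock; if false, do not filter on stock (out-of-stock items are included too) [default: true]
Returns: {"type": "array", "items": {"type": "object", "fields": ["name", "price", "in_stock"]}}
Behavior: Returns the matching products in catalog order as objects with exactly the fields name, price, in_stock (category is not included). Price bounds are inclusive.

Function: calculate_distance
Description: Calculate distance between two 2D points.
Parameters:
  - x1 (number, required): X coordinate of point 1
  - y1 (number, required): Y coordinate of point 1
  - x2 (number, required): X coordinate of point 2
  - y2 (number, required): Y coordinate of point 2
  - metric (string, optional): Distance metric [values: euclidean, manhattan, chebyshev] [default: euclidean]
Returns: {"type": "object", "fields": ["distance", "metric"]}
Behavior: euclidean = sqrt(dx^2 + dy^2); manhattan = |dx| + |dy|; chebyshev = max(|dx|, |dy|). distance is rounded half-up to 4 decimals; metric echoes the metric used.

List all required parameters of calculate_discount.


Parameters of calculate_discount and their required/optional flag:
  original_price: required
  discount_code: required
  quantity: optional
discount_code, original_price


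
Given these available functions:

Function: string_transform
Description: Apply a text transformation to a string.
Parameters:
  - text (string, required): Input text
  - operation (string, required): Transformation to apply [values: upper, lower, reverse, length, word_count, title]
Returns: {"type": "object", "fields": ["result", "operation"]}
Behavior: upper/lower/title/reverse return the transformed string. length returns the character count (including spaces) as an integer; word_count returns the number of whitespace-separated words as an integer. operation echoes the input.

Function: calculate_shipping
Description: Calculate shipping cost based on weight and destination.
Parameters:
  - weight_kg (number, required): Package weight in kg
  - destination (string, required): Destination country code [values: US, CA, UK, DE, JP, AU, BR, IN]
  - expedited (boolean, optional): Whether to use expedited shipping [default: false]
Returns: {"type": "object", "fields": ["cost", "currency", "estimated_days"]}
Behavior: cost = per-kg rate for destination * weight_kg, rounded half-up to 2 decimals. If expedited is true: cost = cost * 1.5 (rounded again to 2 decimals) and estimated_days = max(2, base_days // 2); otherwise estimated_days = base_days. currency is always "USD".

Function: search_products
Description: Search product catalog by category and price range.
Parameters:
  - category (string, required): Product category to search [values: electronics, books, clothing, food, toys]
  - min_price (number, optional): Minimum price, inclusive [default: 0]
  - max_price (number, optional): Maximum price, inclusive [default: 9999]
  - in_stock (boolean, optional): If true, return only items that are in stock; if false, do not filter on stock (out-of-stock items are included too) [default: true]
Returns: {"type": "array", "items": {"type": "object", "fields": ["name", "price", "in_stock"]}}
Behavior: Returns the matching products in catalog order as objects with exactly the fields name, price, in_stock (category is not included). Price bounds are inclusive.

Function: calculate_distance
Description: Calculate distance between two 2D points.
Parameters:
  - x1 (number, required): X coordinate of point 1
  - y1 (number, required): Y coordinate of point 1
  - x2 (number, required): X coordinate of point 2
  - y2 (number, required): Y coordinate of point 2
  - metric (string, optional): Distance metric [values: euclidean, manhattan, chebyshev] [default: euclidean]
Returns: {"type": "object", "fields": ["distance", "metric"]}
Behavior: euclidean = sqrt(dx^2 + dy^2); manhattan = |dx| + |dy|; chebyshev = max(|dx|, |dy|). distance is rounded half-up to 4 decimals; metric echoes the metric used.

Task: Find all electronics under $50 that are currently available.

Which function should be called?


The task needs a function whose description is: Search product catalog by category and price range.
search_products


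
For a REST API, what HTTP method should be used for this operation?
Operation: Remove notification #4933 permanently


GET = read, POST = create, PUT = update/replace, DELETE = remove
This operation is a removal.
DELETE


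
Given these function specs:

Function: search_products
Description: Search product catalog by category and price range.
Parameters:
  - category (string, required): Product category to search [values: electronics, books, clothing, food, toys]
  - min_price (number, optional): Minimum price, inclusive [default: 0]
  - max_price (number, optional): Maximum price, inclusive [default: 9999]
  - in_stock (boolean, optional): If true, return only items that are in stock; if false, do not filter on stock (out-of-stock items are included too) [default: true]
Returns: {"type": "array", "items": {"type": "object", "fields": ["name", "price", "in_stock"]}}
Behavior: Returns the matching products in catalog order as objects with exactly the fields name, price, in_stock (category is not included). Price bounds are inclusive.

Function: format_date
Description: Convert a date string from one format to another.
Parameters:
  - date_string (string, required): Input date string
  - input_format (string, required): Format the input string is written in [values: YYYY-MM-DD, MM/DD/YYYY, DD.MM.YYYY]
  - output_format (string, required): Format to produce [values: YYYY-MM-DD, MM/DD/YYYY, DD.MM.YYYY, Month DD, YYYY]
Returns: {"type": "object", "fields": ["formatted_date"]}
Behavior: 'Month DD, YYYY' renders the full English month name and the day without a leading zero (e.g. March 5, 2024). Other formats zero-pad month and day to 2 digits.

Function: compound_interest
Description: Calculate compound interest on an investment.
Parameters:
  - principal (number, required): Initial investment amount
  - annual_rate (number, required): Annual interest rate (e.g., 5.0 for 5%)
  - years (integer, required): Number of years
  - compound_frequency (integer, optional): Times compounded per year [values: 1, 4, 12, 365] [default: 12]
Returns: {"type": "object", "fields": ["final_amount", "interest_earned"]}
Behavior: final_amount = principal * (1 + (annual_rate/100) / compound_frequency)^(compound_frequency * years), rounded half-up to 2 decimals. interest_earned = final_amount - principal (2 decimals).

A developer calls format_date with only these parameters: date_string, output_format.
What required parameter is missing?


Required parameters: date_string, input_format, output_format
Provided: date_string, output_format
Missing: input_format
input_format


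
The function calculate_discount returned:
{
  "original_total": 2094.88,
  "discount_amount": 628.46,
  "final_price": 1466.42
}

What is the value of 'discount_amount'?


628.46


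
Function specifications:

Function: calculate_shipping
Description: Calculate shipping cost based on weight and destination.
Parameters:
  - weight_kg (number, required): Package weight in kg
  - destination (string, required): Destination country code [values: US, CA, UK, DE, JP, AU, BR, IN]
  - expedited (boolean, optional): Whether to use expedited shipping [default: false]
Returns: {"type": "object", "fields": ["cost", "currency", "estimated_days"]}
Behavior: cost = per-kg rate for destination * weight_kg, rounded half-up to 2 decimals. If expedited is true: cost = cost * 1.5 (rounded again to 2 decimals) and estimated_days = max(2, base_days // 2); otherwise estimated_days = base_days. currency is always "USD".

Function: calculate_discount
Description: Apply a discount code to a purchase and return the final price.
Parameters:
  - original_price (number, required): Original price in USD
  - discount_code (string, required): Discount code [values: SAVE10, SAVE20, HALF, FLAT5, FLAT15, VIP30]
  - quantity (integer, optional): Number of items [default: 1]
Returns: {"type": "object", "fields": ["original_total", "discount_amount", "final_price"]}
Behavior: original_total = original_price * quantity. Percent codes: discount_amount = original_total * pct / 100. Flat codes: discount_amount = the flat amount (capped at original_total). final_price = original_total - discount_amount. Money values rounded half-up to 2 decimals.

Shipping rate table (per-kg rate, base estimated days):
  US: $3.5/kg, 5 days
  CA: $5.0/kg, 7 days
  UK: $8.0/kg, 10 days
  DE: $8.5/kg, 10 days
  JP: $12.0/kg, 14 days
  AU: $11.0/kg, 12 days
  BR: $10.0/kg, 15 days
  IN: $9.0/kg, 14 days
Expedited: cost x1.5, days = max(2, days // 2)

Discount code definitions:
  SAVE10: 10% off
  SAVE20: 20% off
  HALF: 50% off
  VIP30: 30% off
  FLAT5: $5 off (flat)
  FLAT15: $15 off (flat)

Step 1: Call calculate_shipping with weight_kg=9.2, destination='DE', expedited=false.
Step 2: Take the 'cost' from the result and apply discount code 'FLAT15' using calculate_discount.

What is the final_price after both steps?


Step 1: calculate_shipping(weight_kg=9.2, destination=DE, expedited=false)
  Rate for DE: $8.5/kg, base 10 days
  cost = 8.5 * 9.2 = 78.2 -> 78.20
  expedited not set/false: estimated_days = 10
  -> cost = 78.20 USD
Step 2: calculate_discount(original_price=78.2, discount_code=FLAT15, quantity=1)
  original_total = 78.2 * 1 = 78.20
  FLAT15 = $15 flat: discount_amount = min(15.00, 78.20) = 15.00
  final_price = 78.20 - 15.00 = 63.20
  -> final_price = 63.20
$63.20


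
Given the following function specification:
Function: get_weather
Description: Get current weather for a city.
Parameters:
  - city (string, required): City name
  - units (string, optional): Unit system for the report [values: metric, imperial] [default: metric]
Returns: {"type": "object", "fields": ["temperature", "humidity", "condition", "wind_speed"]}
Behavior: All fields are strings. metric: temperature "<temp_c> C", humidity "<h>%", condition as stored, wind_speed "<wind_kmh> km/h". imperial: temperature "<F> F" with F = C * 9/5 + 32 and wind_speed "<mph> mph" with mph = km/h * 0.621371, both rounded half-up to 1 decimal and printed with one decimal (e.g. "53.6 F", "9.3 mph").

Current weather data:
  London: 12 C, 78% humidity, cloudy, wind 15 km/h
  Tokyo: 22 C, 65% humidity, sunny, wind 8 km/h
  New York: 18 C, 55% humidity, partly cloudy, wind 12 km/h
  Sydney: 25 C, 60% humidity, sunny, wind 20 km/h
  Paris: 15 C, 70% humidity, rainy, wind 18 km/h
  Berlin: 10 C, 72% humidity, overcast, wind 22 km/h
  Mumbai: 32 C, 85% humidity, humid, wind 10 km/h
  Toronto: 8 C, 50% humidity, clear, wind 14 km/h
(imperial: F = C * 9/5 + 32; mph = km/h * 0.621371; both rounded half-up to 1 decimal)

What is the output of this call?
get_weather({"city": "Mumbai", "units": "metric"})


Mumbai record: 32 C, 85%, humid, 10 km/h
metric: report values as stored ('<temp_c> C', '<humidity>%', '<wind_kmh> km/h')
Output:
{"temperature": "32 C", "humidity": "85%", "condition": "humid", "wind_speed": "10 km/h"}


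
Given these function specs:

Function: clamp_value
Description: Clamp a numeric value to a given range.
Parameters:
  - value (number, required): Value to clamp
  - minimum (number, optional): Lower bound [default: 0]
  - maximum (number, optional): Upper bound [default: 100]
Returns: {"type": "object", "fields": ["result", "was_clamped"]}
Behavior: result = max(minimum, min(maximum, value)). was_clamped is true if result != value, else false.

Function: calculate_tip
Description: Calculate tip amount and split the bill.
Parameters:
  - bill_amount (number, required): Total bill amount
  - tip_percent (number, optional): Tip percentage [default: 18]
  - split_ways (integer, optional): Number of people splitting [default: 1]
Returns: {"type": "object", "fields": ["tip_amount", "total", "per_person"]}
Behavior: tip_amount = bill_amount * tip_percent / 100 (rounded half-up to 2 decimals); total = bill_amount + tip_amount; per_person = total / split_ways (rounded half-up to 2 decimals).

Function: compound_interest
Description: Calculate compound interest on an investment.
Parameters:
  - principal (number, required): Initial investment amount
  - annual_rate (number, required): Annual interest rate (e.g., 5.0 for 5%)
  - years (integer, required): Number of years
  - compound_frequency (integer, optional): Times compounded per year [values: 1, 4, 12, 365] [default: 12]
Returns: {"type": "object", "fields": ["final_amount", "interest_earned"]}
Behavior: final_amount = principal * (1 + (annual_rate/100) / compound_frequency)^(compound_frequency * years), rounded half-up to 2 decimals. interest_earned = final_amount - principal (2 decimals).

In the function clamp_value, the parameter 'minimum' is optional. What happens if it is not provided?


The clamp_value spec declares:
  - minimum (number, optional): Lower bound [default: 0]
It defaults to 0


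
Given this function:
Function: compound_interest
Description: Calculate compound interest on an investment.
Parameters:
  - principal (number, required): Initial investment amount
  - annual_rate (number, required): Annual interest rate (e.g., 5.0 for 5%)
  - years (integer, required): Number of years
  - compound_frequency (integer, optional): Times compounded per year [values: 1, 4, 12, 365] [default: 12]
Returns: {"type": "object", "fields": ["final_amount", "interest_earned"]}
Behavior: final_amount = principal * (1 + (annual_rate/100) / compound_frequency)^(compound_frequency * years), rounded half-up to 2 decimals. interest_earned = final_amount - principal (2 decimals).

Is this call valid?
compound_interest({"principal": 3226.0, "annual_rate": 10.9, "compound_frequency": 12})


Checking required parameters...
Missing required parameter: years
Invalid - missing required parameter 'years'


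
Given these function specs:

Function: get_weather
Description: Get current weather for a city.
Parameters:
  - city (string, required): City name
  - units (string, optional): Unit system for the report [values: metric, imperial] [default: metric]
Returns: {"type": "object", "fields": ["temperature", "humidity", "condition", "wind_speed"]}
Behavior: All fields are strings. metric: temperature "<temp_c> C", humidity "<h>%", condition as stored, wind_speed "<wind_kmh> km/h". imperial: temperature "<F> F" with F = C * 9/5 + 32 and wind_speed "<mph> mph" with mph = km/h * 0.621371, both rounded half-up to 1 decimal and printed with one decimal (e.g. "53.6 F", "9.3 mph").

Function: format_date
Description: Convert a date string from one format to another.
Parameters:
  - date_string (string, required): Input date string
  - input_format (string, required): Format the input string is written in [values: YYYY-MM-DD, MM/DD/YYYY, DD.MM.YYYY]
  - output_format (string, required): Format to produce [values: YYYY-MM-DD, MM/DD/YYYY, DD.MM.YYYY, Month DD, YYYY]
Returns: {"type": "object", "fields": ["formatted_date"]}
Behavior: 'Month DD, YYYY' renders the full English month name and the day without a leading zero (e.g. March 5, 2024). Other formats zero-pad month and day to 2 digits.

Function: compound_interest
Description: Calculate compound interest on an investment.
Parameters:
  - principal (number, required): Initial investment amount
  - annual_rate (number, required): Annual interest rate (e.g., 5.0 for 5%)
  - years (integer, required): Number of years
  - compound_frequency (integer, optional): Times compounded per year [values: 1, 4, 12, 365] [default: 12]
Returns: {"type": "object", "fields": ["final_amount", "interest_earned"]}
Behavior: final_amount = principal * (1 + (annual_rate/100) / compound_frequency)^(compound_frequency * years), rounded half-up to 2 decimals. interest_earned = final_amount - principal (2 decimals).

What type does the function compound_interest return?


The compound_interest spec declares Returns: {"type": "object", "fields": ["final_amount", "interest_earned"]}
Type:
object


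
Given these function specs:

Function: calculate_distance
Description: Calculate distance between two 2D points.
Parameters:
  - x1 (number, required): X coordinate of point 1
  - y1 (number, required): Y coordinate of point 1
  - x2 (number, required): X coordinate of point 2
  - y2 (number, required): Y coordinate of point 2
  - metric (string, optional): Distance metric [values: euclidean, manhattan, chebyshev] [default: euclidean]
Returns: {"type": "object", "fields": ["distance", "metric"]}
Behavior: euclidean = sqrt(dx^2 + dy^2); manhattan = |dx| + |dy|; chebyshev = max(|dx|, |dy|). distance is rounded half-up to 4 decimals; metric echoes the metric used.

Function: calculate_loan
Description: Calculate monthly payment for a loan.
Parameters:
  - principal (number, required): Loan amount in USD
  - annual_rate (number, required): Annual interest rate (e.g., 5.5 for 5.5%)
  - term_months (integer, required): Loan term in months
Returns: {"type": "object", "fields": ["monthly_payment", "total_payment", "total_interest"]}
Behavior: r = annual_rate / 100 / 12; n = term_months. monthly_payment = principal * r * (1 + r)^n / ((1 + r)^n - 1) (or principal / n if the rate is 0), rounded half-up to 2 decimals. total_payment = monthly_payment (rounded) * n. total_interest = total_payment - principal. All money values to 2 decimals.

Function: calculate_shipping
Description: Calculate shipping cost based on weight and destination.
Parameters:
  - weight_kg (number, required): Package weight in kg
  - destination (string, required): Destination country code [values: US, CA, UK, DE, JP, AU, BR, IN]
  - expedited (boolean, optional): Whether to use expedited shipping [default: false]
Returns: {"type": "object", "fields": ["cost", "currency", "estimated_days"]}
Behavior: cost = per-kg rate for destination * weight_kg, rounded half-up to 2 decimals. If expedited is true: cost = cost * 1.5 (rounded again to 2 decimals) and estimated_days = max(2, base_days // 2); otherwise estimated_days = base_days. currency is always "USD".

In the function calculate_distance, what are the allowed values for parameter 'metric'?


The calculate_distance spec declares:
  - metric (string, optional): Distance metric [values: euclidean, manhattan, chebyshev] [default: euclidean]
Allowed values:
euclidean, manhattan, chebyshev


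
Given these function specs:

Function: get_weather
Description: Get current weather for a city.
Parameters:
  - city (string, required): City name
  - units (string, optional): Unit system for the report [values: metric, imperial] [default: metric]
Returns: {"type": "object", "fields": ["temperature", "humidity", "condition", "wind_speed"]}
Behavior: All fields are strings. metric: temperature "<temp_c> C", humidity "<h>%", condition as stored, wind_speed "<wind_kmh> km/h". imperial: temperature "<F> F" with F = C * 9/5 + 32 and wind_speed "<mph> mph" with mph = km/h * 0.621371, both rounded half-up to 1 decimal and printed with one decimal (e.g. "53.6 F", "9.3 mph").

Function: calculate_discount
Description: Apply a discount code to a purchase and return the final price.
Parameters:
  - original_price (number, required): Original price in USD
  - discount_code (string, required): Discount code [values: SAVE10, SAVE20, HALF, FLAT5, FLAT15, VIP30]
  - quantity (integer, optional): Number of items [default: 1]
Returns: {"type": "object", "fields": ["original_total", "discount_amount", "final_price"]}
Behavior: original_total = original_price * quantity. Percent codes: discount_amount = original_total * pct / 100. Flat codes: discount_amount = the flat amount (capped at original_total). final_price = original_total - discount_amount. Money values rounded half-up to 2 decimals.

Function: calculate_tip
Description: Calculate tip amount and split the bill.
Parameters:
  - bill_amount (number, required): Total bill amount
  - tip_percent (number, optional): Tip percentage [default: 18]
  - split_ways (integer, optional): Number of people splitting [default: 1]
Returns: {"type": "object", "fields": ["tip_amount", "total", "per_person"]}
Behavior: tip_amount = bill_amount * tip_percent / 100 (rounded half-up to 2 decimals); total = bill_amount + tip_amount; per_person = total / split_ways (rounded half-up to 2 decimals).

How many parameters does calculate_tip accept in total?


Parameters of calculate_tip: bill_amount (required), tip_percent (optional), split_ways (optional)
Total:
3
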